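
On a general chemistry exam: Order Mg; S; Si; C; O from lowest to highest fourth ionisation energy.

Consider each +3 ion: Mg³⁺ is already 1 electron into the core; S³⁺ still has 3 valence electrons; Si³⁺ still has 1 valence electron; C³⁺ still has 1 valence electron; O³⁺ still has 3 valence electrons.
Core electrons are held far more tightly than valence electrons, so Mg tops the IE_4 order.
Valence configurations: S³⁺ [Ne]3s²3p¹, Si³⁺ [Ne]3s¹, C³⁺ [He]2s¹, O³⁺ [He]2s²2p¹.
The numbers (kJ/mol): Mg 10543, S 4556, Si 4356, C 6223, O 7469.
Overall IE_4 order: Si < S < C < O < Mg.

Si < S < C < O < Mg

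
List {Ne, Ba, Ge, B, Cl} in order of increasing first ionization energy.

Across a period the outer electron is held more tightly (higher IE₁); down a group it sits in a higher shell, more shielded, and comes off more easily.
Neither a single period nor a single group — weigh both effects.
Ge > Ba: relative to Ba, both the across-period and down-group shifts push Ge's first ionization energy up.
B > Ge: period and group pull opposite ways; the down-group shift dominates (801 vs 762 kJ/mol).
Cl > B: period and group pull opposite ways; the across-period shift dominates (1251 vs 801 kJ/mol).
Ne > Cl: both effects reinforce here, so Ne is clearly the higher of the two.
For reference (kJ/mol): B 801, Ne 2081, Cl 1251, Ge 762, Ba 503.
So from lowest to highest: Ba < Ge < B < Cl < Ne.

Ba < Ge < B < Cl < Ne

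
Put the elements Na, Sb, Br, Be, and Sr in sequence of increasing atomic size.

Across a period the added protons contract the valence shell; down a group each new principal shell makes the atom larger.
These span different periods and groups, so the two trends combine.
Br > Be: period and group pull opposite ways; the down-group shift dominates (114 vs 102 pm).
Sb > Br: relative to Br, both the across-period and down-group shifts push Sb's atomic radius up.
Na > Sb: period and group pull opposite ways; the across-period shift dominates (155 vs 140 pm).
Sr > Na: the two effects oppose for this pair; the down-group effect wins (185 vs 155 pm).
Tabulated atomic radius (pm): Be 102, Na 155, Br 114, Sr 185, Sb 140.
So from smallest to largest: Be < Br < Sb < Na < Sr.

Be < Br < Sb < Na < Sr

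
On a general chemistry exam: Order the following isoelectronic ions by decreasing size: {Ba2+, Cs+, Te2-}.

Te2-, Cs+, Ba2+

All of these have 54 electrons, so size is governed by nuclear charge alone: the more protons, the stronger the pull on the same electron cloud, and the smaller the ion.
Nuclear charges: Ba2+ (Z=56), Cs+ (Z=55), Te2- (Z=52).
Largest to smallest: Te2- > Cs+ > Ba2+.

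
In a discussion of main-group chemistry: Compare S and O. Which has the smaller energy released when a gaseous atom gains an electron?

EA tends to increase across a period and decrease down a group, though the pattern is less regular than for IE or radius.
All are in group 16; the group trend (electron affinity increases up the group) applies, with the exception below.
Note the exception: S has a higher electron affinity than O, contrary to the simple trend — the compact 2p subshell of O repels the added electron more than S's larger 3p does.
For reference (kJ/mol): O 141, S 200.
So O has the smaller energy released when a gaseous atom gains an electron (O < S).

O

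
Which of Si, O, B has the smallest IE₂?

Si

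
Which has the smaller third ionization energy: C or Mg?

C

After 2 electrons have been removed, what remains? C²⁺ still has 2 valence electrons; Mg²⁺ is the bare [Ne] core.
Core electrons are held far more tightly than valence electrons, so Mg tops the IE_3 order.
Approximate IE_3 values (kJ/mol): C 4620, Mg 7733.
Overall IE_3 order: C < Mg.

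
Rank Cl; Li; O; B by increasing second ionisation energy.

Cl < B < O < Li

Consider each +1 ion: Cl⁺ still has 6 valence electrons; Li⁺ is the bare [He] core; O⁺ still has 5 valence electrons; B⁺ still has 2 valence electrons.
Breaking into a closed-shell core is much more expensive than removing a leftover valence electron — Li has the largest IE_2 here.
Valence configurations: Cl⁺ [Ne]3s²3p⁴, O⁺ [He]2s²2p³, B⁺ [He]2s².
Approximate IE_2 values (kJ/mol): Cl 2298, Li 7298, O 3388, B 2427.
Overall IE_2 order: Cl < B < O < Li.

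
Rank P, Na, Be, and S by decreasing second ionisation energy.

After 1 electron has been removed, what remains? P⁺ still has 4 valence electrons; Na⁺ is the bare [Ne] core; Be⁺ still has 1 valence electron; S⁺ still has 5 valence electrons.
Breaking into a closed-shell core is much more expensive than removing a leftover valence electron — Na has the largest IE_2 here.
Valence configurations: P⁺ [Ne]3s²3p², Be⁺ [He]2s¹, S⁺ [Ne]3s²3p³.
Tabulated IE_2 (kJ/mol): P 1907, Na 4562, Be 1757, S 2252.
Overall IE_2 order: Be < P < S < Na.

Na > S > P > Be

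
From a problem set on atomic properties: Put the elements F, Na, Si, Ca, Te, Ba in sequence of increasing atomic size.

F is in period 2, group 17; Na is in period 3, group 1; Si is in period 3, group 14; Ca is in period 4, group 2; Te is in period 5, group 16; Ba is in period 6, group 2.
Across a period the added protons contract the valence shell; down a group each new principal shell makes the atom larger.
Here both period and group differ, so the two effects have to be weighed against each other.
Si > F: relative to F, both the across-period and down-group shifts push Si's atomic radius up.
Te > Si: period and group pull opposite ways; the down-group shift dominates (136 vs 116 pm).
Na > Te: the two effects oppose for this pair; the across-period effect wins (155 vs 136 pm).
Ca > Na: period and group pull opposite ways; the down-group shift dominates (171 vs 155 pm).
Ba > Ca: they share group 2; the group trend gives Ba the larger value.
Approximate values (pm): F 64, Na 155, Si 116, Ca 171, Te 136, Ba 196.
So from smallest to largest: F < Si < Te < Na < Ca < Ba.

F < Si < Te < Na < Ca < Ba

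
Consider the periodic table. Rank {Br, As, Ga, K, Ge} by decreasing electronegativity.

K is in period 4, group 1; Ga is in period 4, group 13; Ge is in period 4, group 14; As is in period 4, group 15; Br is in period 4, group 17.
Atoms toward the upper right of the periodic table pull bonding electrons most strongly.
All lie in period 4, so electronegativity increases left to right.
So from highest to lowest: Br > As > Ge > Ga > K.

Br, As, Ge, Ga, K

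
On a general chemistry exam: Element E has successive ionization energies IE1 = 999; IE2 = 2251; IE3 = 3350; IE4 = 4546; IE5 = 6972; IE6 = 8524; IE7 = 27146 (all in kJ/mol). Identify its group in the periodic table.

Group 16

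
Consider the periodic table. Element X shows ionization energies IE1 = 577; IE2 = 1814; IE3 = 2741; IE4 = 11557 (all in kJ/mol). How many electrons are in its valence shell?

3

Look for the largest jump between consecutive ionization energies: IE4/IE3 ≈ 4.2, far larger than any earlier ratio.
That jump marks the point where a core electron is being removed. So the atom has 3 valence electrons.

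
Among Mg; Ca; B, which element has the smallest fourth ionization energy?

Ca

The fourth ionization energy removes an electron from the +3 ion. For each element: Mg³⁺ is already 1 electron into the core; Ca³⁺ is already 1 electron into the core; B³⁺ is the bare [He] core.
All of these are removing an electron from a noble-gas core or deeper; the smaller core (lower principal quantum number) is held far more tightly, and within a period the higher nuclear charge binds the same core more tightly.
Approximate IE_4 values (kJ/mol): Mg 10543, Ca 6491, B 25026.
So the fourth ionization energies run Ca < Mg < B.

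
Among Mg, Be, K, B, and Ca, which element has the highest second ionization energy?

K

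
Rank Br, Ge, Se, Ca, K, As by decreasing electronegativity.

Br > Se > As > Ge > Ca > K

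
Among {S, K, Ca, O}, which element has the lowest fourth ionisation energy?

S

Consider each +3 ion: S³⁺ still has 3 valence electrons; K³⁺ is already 2 electrons into the core; Ca³⁺ is already 1 electron into the core; O³⁺ still has 3 valence electrons.
Usually core removal costs more than valence removal, but here the competition is close: a tightly held n=2 valence electron can cost more to remove than an n=3 core electron, so the actual values have to decide it.
Valence configurations: S³⁺ [Ne]3s²3p¹, O³⁺ [He]2s²2p¹.
Approximate IE_4 values (kJ/mol): S 4556, K 5877, Ca 6491, O 7469.
Hence IE_4: S < K < Ca < O.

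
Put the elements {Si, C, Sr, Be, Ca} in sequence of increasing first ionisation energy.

Sr < Ca < Si < Be < C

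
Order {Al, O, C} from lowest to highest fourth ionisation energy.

C < O < Al

IE_4 is the cost of taking one more electron from the +3 cation: Al³⁺ is the bare [Ne] core; O³⁺ still has 3 valence electrons; C³⁺ still has 1 valence electron.
Pulling an electron out of a noble-gas core costs far more than removing a remaining valence electron, so Al sits at the high end of IE_4.
Valence configurations: O³⁺ [He]2s²2p¹, C³⁺ [He]2s¹.
Approximate IE_4 values (kJ/mol): Al 11577, O 7469, C 6223.
Overall IE_4 order: C < O < Al.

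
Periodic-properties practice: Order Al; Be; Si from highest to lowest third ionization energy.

After 2 electrons have been removed, what remains? Al²⁺ still has 1 valence electron; Be²⁺ is the bare [He] core; Si²⁺ still has 2 valence electrons.
Pulling an electron out of a noble-gas core costs far more than removing a remaining valence electron, so Be sits at the high end of IE_3.
Valence configurations: Al²⁺ [Ne]3s¹, Si²⁺ [Ne]3s².
Approximate IE_3 values (kJ/mol): Al 2745, Be 14849, Si 3232.
Overall IE_3 order: Al < Si < Be.

Be, Si, Al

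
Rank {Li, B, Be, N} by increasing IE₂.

IE_2 is the cost of taking one more electron from the +1 cation: Li⁺ is the bare [He] core; B⁺ still has 2 valence electrons; Be⁺ still has 1 valence electron; N⁺ still has 4 valence electrons.
Core electrons are held far more tightly than valence electrons, so Li tops the IE_2 order.
Valence configurations: B⁺ [He]2s², Be⁺ [He]2s¹, N⁺ [He]2s²2p².
Tabulated IE_2 (kJ/mol): Li 7298, B 2427, Be 1757, N 2856.
Hence IE_2: Be < B < N < Li.

Be, B, N, Li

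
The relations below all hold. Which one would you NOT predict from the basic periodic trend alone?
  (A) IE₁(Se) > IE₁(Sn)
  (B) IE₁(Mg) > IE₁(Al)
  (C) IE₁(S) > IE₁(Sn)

The general trend: first ionization energy increases across a period and decreases down a group.
(A) Se (period 4, group 16) vs Sn (period 5, group 14): the stated order agrees with the simple trend.
(B) Mg (period 3, group 2) vs Al (period 3, group 13): the stated order contradicts the simple trend.
(C) S (period 3, group 16) vs Sn (period 5, group 14): the stated order agrees with the simple trend.
The exception is (B): Al's single 3p electron is easier to remove than one from Mg's filled 3s².

(B)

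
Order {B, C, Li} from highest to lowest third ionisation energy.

Li > C > B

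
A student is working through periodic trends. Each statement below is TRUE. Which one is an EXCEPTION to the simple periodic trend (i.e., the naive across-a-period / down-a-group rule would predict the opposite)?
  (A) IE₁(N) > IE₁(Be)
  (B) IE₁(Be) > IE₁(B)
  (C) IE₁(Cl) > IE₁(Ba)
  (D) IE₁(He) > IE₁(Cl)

(B)

The general trend: IE₁ increases across a period and decreases down a group.
(A) N (period 2, group 15) vs Be (period 2, group 2): the stated order agrees with the simple trend.
(B) Be (period 2, group 2) vs B (period 2, group 13): the stated order contradicts the simple trend.
(C) Cl (period 3, group 17) vs Ba (period 6, group 2): the stated order agrees with the simple trend.
(D) He (period 1, group 18) vs Cl (period 3, group 17): the stated order agrees with the simple trend.
The exception is (B): removing B's lone 2p electron is easier than breaking Be's filled 2s².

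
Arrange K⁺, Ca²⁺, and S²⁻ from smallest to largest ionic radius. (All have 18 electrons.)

All of these have 18 electrons, so size is governed by nuclear charge alone: the more protons, the stronger the pull on the same electron cloud, and the smaller the ion.
Nuclear charges: Ca²⁺ (Z=20), K⁺ (Z=19), S²⁻ (Z=16).
Smallest to largest: Ca²⁺ < K⁺ < S²⁻.

Ca²⁺ < K⁺ < S²⁻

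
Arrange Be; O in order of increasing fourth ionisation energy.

O < Be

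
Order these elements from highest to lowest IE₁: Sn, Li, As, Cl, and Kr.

First ionization energy rises across a period (greater Z_eff holds electrons more tightly) and falls down a group (valence electrons are farther from the nucleus).
These span different periods and groups, so the two trends combine.
Sn > Li: the two effects oppose for this pair; the across-period effect wins (709 vs 520 kJ/mol).
As > Sn: relative to Sn, both the across-period and down-group shifts push As's first ionization energy up.
Cl > As: both effects reinforce here, so Cl is clearly the higher of the two.
Kr > Cl: the two effects oppose for this pair; the across-period effect wins (1351 vs 1251 kJ/mol).
Approximate values (kJ/mol): Li 520, Cl 1251, As 947, Kr 1351, Sn 709.
So from highest to lowest: Kr > Cl > As > Sn > Li.

Kr > Cl > As > Sn > Li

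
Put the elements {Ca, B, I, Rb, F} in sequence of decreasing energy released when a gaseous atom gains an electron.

F > I > Rb > B > Ca

B is in period 2, group 13; F is in period 2, group 17; Ca is in period 4, group 2; Rb is in period 5, group 1; I is in period 5, group 17.
EA tends to increase across a period and decrease down a group, though the pattern is less regular than for IE or radius.
These span different periods and groups, so the two trends combine.
B > Ca: relative to Ca, both the across-period and down-group shifts push B's electron affinity up.
Rb > B: this pair runs against the simple trend — see the exception note.
I > Rb: both are in period 5; the period trend gives I the larger value.
F > I: F sits above I in group 17, so the down-group effect alone puts F higher.
Note the exception: Rb has a higher electron affinity than B, contrary to the simple trend — B's ns²np¹ configuration gives only a small electron affinity — the sparsely filled np subshell binds an added electron weakly.
Note the exception: Rb has a higher electron affinity than Ca, contrary to the simple trend — adding an electron to Ca (ns²) has to open a new, higher-energy np subshell, which is unfavourable.
For reference (kJ/mol): B 27, F 328, Ca 2, Rb 47, I 295.
So from highest to lowest: F > I > Rb > B > Ca.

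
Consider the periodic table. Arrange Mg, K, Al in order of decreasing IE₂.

IE_2 is the cost of taking one more electron from the +1 cation: Mg⁺ still has 1 valence electron; K⁺ is the bare [Ar] core; Al⁺ still has 2 valence electrons.
Breaking into a closed-shell core is much more expensive than removing a leftover valence electron — K has the largest IE_2 here.
Valence configurations: Mg⁺ [Ne]3s¹, Al⁺ [Ne]3s².
Tabulated IE_2 (kJ/mol): Mg 1451, K 3052, Al 1817.
So the second ionization energies run Mg < Al < K.

K, Al, Mg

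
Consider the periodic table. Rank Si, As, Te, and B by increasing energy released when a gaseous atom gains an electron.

B < As < Si < Te

B is in period 2, group 13; Si is in period 3, group 14; As is in period 4, group 15; Te is in period 5, group 16.
Atoms with high Z_eff and room in the valence shell (especially the halogens) have the most exothermic electron affinities.
These sit on a diagonal, where the across-period and down-group effects partly cancel.
As > B: period and group pull opposite ways; the across-period shift dominates (78 vs 27 kJ/mol).
Si > As: period and group pull opposite ways; the down-group shift dominates (134 vs 78 kJ/mol).
Te > Si: the two effects oppose for this pair; the across-period effect wins (190 vs 134 kJ/mol).
Approximate values (kJ/mol): B 27, Si 134, As 78, Te 190.
So from lowest to highest: B < As < Si < Te.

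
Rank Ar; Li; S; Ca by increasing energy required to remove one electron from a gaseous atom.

Li < Ca < S < Ar

Removing the outermost electron gets harder across a period and easier down a group.
Neither a single period nor a single group — weigh both effects.
Ca > Li: the two effects oppose for this pair; the across-period effect wins (590 vs 520 kJ/mol).
S > Ca: relative to Ca, both the across-period and down-group shifts push S's first ionization energy up.
Ar > S: both are in period 3; the period trend gives Ar the larger value.
Tabulated first ionization energy (kJ/mol): Li 520, S 1000, Ar 1521, Ca 590.
So from lowest to highest: Li < Ca < S < Ar.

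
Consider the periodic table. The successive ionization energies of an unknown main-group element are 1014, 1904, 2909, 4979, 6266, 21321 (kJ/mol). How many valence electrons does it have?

Look for the largest jump between consecutive ionization energies: IE6/IE5 ≈ 3.4, far larger than any earlier ratio.
That jump marks the point where a core electron is being removed. So the atom has 5 valence electrons.

5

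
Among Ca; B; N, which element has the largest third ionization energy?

Ca

IE_3 is the cost of taking one more electron from the +2 cation: Ca²⁺ is the bare [Ar] core; B²⁺ still has 1 valence electron; N²⁺ still has 3 valence electrons.
Breaking into a closed-shell core is much more expensive than removing a leftover valence electron — Ca has the largest IE_3 here.
Valence configurations: B²⁺ [He]2s¹, N²⁺ [He]2s²2p¹.
Tabulated IE_3 (kJ/mol): Ca 4912, B 3660, N 4578.
So the third ionization energies run B < N < Ca.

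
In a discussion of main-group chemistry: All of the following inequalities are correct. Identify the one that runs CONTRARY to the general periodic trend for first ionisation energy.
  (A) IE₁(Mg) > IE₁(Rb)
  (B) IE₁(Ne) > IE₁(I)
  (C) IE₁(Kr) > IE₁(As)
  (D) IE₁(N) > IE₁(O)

The general trend: first ionisation energy increases across a period and decreases down a group.
(A) Mg (period 3, group 2) vs Rb (period 5, group 1): the stated order agrees with the simple trend.
(B) Ne (period 2, group 18) vs I (period 5, group 17): the stated order agrees with the simple trend.
(C) Kr (period 4, group 18) vs As (period 4, group 15): the stated order agrees with the simple trend.
(D) N (period 2, group 15) vs O (period 2, group 16): the stated order contradicts the simple trend.
The exception is (D): pairing an electron in O's 2p⁴ costs repulsion energy, so O ionizes more easily than half-filled N (2p³).

(D)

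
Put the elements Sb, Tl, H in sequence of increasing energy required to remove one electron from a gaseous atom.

H is in period 1, group 1; Sb is in period 5, group 15; Tl is in period 6, group 13.
IE₁ increases left→right with effective nuclear charge and decreases top→bottom as the valence shell moves farther out.
These span different periods and groups, so the two trends combine.
Sb > Tl: both effects reinforce here, so Sb is clearly the higher of the two.
H > Sb: the two effects oppose for this pair; the down-group effect wins (1312 vs 831 kJ/mol).
Approximate values (kJ/mol): H 1312, Sb 831, Tl 589.
So from lowest to highest: Tl < Sb < H.

Tl, Sb, H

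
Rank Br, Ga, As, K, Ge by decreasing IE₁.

Br > As > Ge > Ga > K

Removing the outermost electron gets harder across a period and easier down a group.
All lie in period 4, so first ionization energy increases left to right.
So from highest to lowest: Br > As > Ge > Ga > K.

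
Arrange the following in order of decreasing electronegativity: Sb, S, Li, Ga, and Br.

Br, S, Sb, Ga, Li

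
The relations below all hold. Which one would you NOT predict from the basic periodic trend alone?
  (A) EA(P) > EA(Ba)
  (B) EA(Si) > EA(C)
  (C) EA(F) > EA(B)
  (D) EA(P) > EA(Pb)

(B)

The general trend: electron affinity increases across a period and decreases down a group.
(A) P (period 3, group 15) vs Ba (period 6, group 2): the stated order agrees with the simple trend.
(B) Si (period 3, group 14) vs C (period 2, group 14): the stated order contradicts the simple trend.
(C) F (period 2, group 17) vs B (period 2, group 13): the stated order agrees with the simple trend.
(D) P (period 3, group 15) vs Pb (period 6, group 14): the stated order agrees with the simple trend.
The exception is (B): Si's larger, more diffuse 3p orbitals accept an added electron slightly more readily than C's compact 2p.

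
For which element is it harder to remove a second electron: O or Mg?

O

After 1 electron has been removed, what remains? O⁺ still has 5 valence electrons; Mg⁺ still has 1 valence electron.
All are still removing valence electrons, so compare the +1 ions as you would atoms: IE_2 generally rises across a period (higher Z_eff) and falls down a group (larger shell), subject to the usual subshell exceptions.
Valence configurations: O⁺ [He]2s²2p³, Mg⁺ [Ne]3s¹.
Approximate IE_2 values (kJ/mol): O 3388, Mg 1451.
Overall IE_2 order: Mg < O.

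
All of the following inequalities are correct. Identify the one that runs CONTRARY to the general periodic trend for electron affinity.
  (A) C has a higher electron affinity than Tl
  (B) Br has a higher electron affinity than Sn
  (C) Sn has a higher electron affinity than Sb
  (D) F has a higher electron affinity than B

(C)

The general trend: electron affinity increases across a period and decreases down a group.
(A) C (period 2, group 14) vs Tl (period 6, group 13): the stated order agrees with the simple trend.
(B) Br (period 4, group 17) vs Sn (period 5, group 14): the stated order agrees with the simple trend.
(C) Sn (period 5, group 14) vs Sb (period 5, group 15): the stated order contradicts the simple trend.
(D) F (period 2, group 17) vs B (period 2, group 13): the stated order agrees with the simple trend.
The exception is (C): adding an electron to Sb's half-filled 5p³ is unfavourable, so Sn has the more exothermic EA.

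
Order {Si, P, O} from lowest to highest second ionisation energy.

The second ionization energy removes an electron from the +1 ion. For each element: Si⁺ still has 3 valence electrons; P⁺ still has 4 valence electrons; O⁺ still has 5 valence electrons.
All are still removing valence electrons, so compare the +1 ions as you would atoms: IE_2 generally rises across a period (higher Z_eff) and falls down a group (larger shell), subject to the usual subshell exceptions.
Valence configurations: Si⁺ [Ne]3s²3p¹, P⁺ [Ne]3s²3p², O⁺ [He]2s²2p³.
Approximate IE_2 values (kJ/mol): Si 1577, P 1907, O 3388.
Overall IE_2 order: Si < P < O.

Si, P, O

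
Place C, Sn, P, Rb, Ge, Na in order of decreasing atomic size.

C is in period 2, group 14; Na is in period 3, group 1; P is in period 3, group 15; Ge is in period 4, group 14; Rb is in period 5, group 1; Sn is in period 5, group 14.
Radius decreases left→right (rising Z_eff, same n) and increases top→bottom (higher n).
These span different periods and groups, so the two trends combine.
P > C: period and group pull opposite ways; the down-group shift dominates (111 vs 75 pm).
Ge > P: relative to P, both the across-period and down-group shifts push Ge's atomic radius up.
Sn > Ge: Sn sits below Ge in group 14, so the down-group effect alone puts Sn larger.
Na > Sn: the two effects oppose for this pair; the across-period effect wins (155 vs 140 pm).
Rb > Na: they share group 1; the group trend gives Rb the larger value.
Tabulated atomic radius (pm): C 75, Na 155, P 111, Ge 121, Rb 210, Sn 140.
So from largest to smallest: Rb > Na > Sn > Ge > P > C.

Rb > Na > Sn > Ge > P > C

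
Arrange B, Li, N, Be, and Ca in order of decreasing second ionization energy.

Li, N, B, Be, Ca

The second ionization energy removes an electron from the +1 ion. For each element: B⁺ still has 2 valence electrons; Li⁺ is the bare [He] core; N⁺ still has 4 valence electrons; Be⁺ still has 1 valence electron; Ca⁺ still has 1 valence electron.
Breaking into a closed-shell core is much more expensive than removing a leftover valence electron — Li has the largest IE_2 here.
Valence configurations: B⁺ [He]2s², N⁺ [He]2s²2p², Be⁺ [He]2s¹, Ca⁺ [Ar]4s¹.
The numbers (kJ/mol): B 2427, Li 7298, N 2856, Be 1757, Ca 1145.
Hence IE_2: Ca < Be < B < N < Li.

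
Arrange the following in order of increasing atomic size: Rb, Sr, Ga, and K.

Ga < Sr < K < Rb

K is in period 4, group 1; Ga is in period 4, group 13; Rb is in period 5, group 1; Sr is in period 5, group 2.
Radius decreases left→right (rising Z_eff, same n) and increases top→bottom (higher n).
Neither a single period nor a single group — weigh both effects.
Sr > Ga: both effects reinforce here, so Sr is clearly the larger of the two.
K > Sr: the two effects oppose for this pair; the across-period effect wins (196 vs 185 pm).
Rb > K: they share group 1; the group trend gives Rb the larger value.
Tabulated atomic radius (pm): K 196, Ga 124, Rb 210, Sr 185.
So from smallest to largest: Ga < Sr < K < Rb.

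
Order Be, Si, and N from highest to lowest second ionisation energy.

N > Be > Si

IE_2 is the cost of taking one more electron from the +1 cation: Be⁺ still has 1 valence electron; Si⁺ still has 3 valence electrons; N⁺ still has 4 valence electrons.
All are still removing valence electrons, so compare the +1 ions as you would atoms: IE_2 generally rises across a period (higher Z_eff) and falls down a group (larger shell), subject to the usual subshell exceptions.
Valence configurations: Be⁺ [He]2s¹, Si⁺ [Ne]3s²3p¹, N⁺ [He]2s²2p².
Tabulated IE_2 (kJ/mol): Be 1757, Si 1577, N 2856.
So the second ionization energies run Si < Be < N.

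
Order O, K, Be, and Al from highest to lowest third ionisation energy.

Be > O > K > Al

Consider each +2 ion: O²⁺ still has 4 valence electrons; K²⁺ is already 1 electron into the core; Be²⁺ is the bare [He] core; Al²⁺ still has 1 valence electron.
Usually core removal costs more than valence removal, but here the competition is close: a tightly held n=2 valence electron can cost more to remove than an n=3 core electron, so the actual values have to decide it.
Valence configurations: O²⁺ [He]2s²2p², Al²⁺ [Ne]3s¹.
Tabulated IE_3 (kJ/mol): O 5300, K 4420, Be 14849, Al 2745.
Hence IE_3: Al < K < O < Be.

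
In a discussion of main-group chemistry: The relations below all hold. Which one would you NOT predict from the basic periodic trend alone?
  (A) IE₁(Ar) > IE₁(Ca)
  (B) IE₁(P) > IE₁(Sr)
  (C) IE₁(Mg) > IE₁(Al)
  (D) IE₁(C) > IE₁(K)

(C)

The general trend: IE₁ increases across a period and decreases down a group.
(A) Ar (period 3, group 18) vs Ca (period 4, group 2): the stated order agrees with the simple trend.
(B) P (period 3, group 15) vs Sr (period 5, group 2): the stated order agrees with the simple trend.
(C) Mg (period 3, group 2) vs Al (period 3, group 13): the stated order contradicts the simple trend.
(D) C (period 2, group 14) vs K (period 4, group 1): the stated order agrees with the simple trend.
The exception is (C): Al's single 3p electron is easier to remove than one from Mg's filled 3s².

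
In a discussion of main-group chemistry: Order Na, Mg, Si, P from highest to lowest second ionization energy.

The second ionization energy removes an electron from the +1 ion. For each element: Na⁺ is the bare [Ne] core; Mg⁺ still has 1 valence electron; Si⁺ still has 3 valence electrons; P⁺ still has 4 valence electrons.
Pulling an electron out of a noble-gas core costs far more than removing a remaining valence electron, so Na sits at the high end of IE_2.
Valence configurations: Mg⁺ [Ne]3s¹, Si⁺ [Ne]3s²3p¹, P⁺ [Ne]3s²3p².
The numbers (kJ/mol): Na 4562, Mg 1451, Si 1577, P 1907.
Putting it together, IE_2: Mg < Si < P < Na.

Na > P > Si > Mg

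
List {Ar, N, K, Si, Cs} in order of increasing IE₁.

IE₁ increases left→right with effective nuclear charge and decreases top→bottom as the valence shell moves farther out.
Neither a single period nor a single group — weigh both effects.
K > Cs: they share group 1; the group trend gives K the larger value.
Si > K: relative to K, both the across-period and down-group shifts push Si's first ionization energy up.
N > Si: relative to Si, both the across-period and down-group shifts push N's first ionization energy up.
Ar > N: the two effects oppose for this pair; the across-period effect wins (1521 vs 1402 kJ/mol).
Tabulated first ionization energy (kJ/mol): N 1402, Si 786, Ar 1521, K 419, Cs 376.
So from lowest to highest: Cs < K < Si < N < Ar.

Cs < K < Si < N < Ar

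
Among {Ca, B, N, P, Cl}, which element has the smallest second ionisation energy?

Ca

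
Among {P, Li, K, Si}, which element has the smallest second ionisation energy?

Si

IE_2 is the cost of taking one more electron from the +1 cation: P⁺ still has 4 valence electrons; Li⁺ is the bare [He] core; K⁺ is the bare [Ar] core; Si⁺ still has 3 valence electrons.
Pulling an electron out of a noble-gas core costs far more than removing a remaining valence electron, so K and Li sit at the high end of IE_2.
Valence configurations: P⁺ [Ne]3s²3p², Si⁺ [Ne]3s²3p¹.
Tabulated IE_2 (kJ/mol): P 1907, Li 7298, K 3052, Si 1577.
Putting it together, IE_2: Si < P < K < Li.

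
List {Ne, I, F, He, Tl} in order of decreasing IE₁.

Removing the outermost electron gets harder across a period and easier down a group.
These span different periods and groups, so the two trends combine.
I > Tl: both effects reinforce here, so I is clearly the higher of the two.
F > I: F sits above I in group 17, so the down-group effect alone puts F higher.
Ne > F: both are in period 2; the period trend gives Ne the larger value.
He > Ne: they share group 18; the group trend gives He the larger value.
For reference (kJ/mol): He 2372, F 1681, Ne 2081, I 1008, Tl 589.
So from highest to lowest: He > Ne > F > I > Tl.

He > Ne > F > I > Tl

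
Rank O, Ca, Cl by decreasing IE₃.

O > Ca > Cl

The third ionization energy removes an electron from the +2 ion. For each element: O²⁺ still has 4 valence electrons; Ca²⁺ is the bare [Ar] core; Cl²⁺ still has 5 valence electrons.
Usually core removal costs more than valence removal, but here the competition is close: a tightly held n=2 valence electron can cost more to remove than an n=3 core electron, so the actual values have to decide it.
Valence configurations: O²⁺ [He]2s²2p², Cl²⁺ [Ne]3s²3p³.
Tabulated IE_3 (kJ/mol): O 5300, Ca 4912, Cl 3822.
So the third ionization energies run Cl < Ca < O.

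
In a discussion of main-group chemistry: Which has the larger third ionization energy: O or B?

The third ionization energy removes an electron from the +2 ion. For each element: O²⁺ still has 4 valence electrons; B²⁺ still has 1 valence electron.
All are still removing valence electrons, so compare the +2 ions as you would atoms: IE_3 generally rises across a period (higher Z_eff) and falls down a group (larger shell), subject to the usual subshell exceptions.
Valence configurations: O²⁺ [He]2s²2p², B²⁺ [He]2s¹.
Tabulated IE_3 (kJ/mol): O 5300, B 3660.
Overall IE_3 order: B < O.

O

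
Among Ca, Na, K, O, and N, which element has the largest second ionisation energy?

Consider each +1 ion: Ca⁺ still has 1 valence electron; Na⁺ is the bare [Ne] core; K⁺ is the bare [Ar] core; O⁺ still has 5 valence electrons; N⁺ still has 4 valence electrons.
Usually core removal costs more than valence removal, but here the competition is close: a tightly held n=2 valence electron can cost more to remove than an n=3 core electron, so the actual values have to decide it.
Valence configurations: Ca⁺ [Ar]4s¹, O⁺ [He]2s²2p³, N⁺ [He]2s²2p².
Tabulated IE_2 (kJ/mol): Ca 1145, Na 4562, K 3052, O 3388, N 2856.
Putting it together, IE_2: Ca < N < K < O < Na.

Na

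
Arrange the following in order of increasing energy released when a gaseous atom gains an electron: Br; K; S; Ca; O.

O is in period 2, group 16; S is in period 3, group 16; K is in period 4, group 1; Ca is in period 4, group 2; Br is in period 4, group 17.
Atoms with high Z_eff and room in the valence shell (especially the halogens) have the most exothermic electron affinities.
These span different periods and groups, so the two trends combine.
K > Ca: this pair runs against the simple trend — see the exception note.
O > K: relative to K, both the across-period and down-group shifts push O's electron affinity up.
S > O: this pair runs against the simple trend — see the exception note.
Br > S: period and group pull opposite ways; the across-period shift dominates (325 vs 200 kJ/mol).
Note the exception: K has a higher electron affinity than Ca, contrary to the simple trend — adding an electron to Ca (ns²) has to open a new, higher-energy np subshell, which is unfavourable.
Note the exception: S has a higher electron affinity than O, contrary to the simple trend — the compact 2p subshell of O repels the added electron more than S's larger 3p does.
For reference (kJ/mol): O 141, S 200, K 48, Ca 2, Br 325.
So from lowest to highest: Ca < K < O < S < Br.

Ca < K < O < S < Br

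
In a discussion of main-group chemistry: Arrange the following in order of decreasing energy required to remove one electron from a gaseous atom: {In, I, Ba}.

Across a period the outer electron is held more tightly (higher IE₁); down a group it sits in a higher shell, more shielded, and comes off more easily.
Here both period and group differ, so the two effects have to be weighed against each other.
In > Ba: both effects reinforce here, so In is clearly the higher of the two.
I > In: both are in period 5; the period trend gives I the larger value.
Approximate values (kJ/mol): In 558, I 1008, Ba 503.
So from highest to lowest: I > In > Ba.

I > In > Ba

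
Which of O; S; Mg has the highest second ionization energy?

Consider each +1 ion: O⁺ still has 5 valence electrons; S⁺ still has 5 valence electrons; Mg⁺ still has 1 valence electron.
All are still removing valence electrons, so compare the +1 ions as you would atoms: IE_2 generally rises across a period (higher Z_eff) and falls down a group (larger shell), subject to the usual subshell exceptions.
Valence configurations: O⁺ [He]2s²2p³, S⁺ [Ne]3s²3p³, Mg⁺ [Ne]3s¹.
The numbers (kJ/mol): O 3388, S 2252, Mg 1451.
Overall IE_2 order: Mg < S < O.

O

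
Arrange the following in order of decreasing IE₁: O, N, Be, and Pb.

N, O, Be, Pb

Across a period the outer electron is held more tightly (higher IE₁); down a group it sits in a higher shell, more shielded, and comes off more easily.
These span different periods and groups, so the two trends combine.
Be > Pb: period and group pull opposite ways; the down-group shift dominates (900 vs 716 kJ/mol).
O > Be: both are in period 2; the period trend gives O the larger value.
N > O: this pair runs against the simple trend — see the exception note.
Note the exception: N has a higher first ionization energy than O, contrary to the simple trend — pairing an electron in O's 2p⁴ costs repulsion energy, so O ionizes more easily than half-filled N (2p³).
Approximate values (kJ/mol): Be 900, N 1402, O 1314, Pb 716.
So from highest to lowest: N > O > Be > Pb.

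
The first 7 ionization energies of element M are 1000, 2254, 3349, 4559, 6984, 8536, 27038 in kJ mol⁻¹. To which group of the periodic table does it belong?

Look for the largest jump between consecutive ionization energies: IE7/IE6 ≈ 3.2, far larger than any earlier ratio.
That jump marks the point where a core electron is being removed. So the atom has 6 valence electrons.
A main-group element with 6 valence electrons is in group 16.

Group 16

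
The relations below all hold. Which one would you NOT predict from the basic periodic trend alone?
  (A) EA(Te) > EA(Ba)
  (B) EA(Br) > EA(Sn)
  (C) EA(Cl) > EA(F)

(C)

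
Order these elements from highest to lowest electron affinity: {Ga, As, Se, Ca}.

Ca is in period 4, group 2; Ga is in period 4, group 13; As is in period 4, group 15; Se is in period 4, group 16.
EA tends to increase across a period and decrease down a group, though the pattern is less regular than for IE or radius.
All lie in period 4, so electron affinity increases left to right.
So from highest to lowest: Se > As > Ga > Ca.

Se > As > Ga > Ca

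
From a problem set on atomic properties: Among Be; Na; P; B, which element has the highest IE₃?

Be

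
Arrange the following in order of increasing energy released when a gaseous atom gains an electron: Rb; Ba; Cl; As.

Ba, Rb, As, Cl

Cl is in period 3, group 17; As is in period 4, group 15; Rb is in period 5, group 1; Ba is in period 6, group 2.
EA tends to increase across a period and decrease down a group, though the pattern is less regular than for IE or radius.
These span different periods and groups, so the two trends combine.
Rb > Ba: period and group pull opposite ways; the down-group shift dominates (47 vs 14 kJ/mol).
As > Rb: both effects reinforce here, so As is clearly the higher of the two.
Cl > As: both effects reinforce here, so Cl is clearly the higher of the two.
For reference (kJ/mol): Cl 349, As 78, Rb 47, Ba 14.
So from lowest to highest: Ba < Rb < As < Cl.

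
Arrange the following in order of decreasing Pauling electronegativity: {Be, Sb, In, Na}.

Sb > In > Be > Na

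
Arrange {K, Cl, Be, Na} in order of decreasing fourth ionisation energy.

The fourth ionization energy removes an electron from the +3 ion. For each element: K³⁺ is already 2 electrons into the core; Cl³⁺ still has 4 valence electrons; Be³⁺ is already 1 electron into the core; Na³⁺ is already 2 electrons into the core.
Pulling an electron out of a noble-gas core costs far more than removing a remaining valence electron, so K, Na and Be sit at the high end of IE_4.
The numbers (kJ/mol): K 5877, Cl 5159, Be 21007, Na 9543.
Overall IE_4 order: Cl < K < Na < Be.

Be, Na, K, Cl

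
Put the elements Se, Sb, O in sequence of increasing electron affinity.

Sb < O < Se

O is in period 2, group 16; Se is in period 4, group 16; Sb is in period 5, group 15.
Electron affinity generally becomes more exothermic across a period toward the halogens and less exothermic down a group.
Here both period and group differ, so the two effects have to be weighed against each other.
O > Sb: relative to Sb, both the across-period and down-group shifts push O's electron affinity up.
Se > O: this pair runs against the simple trend — see the exception note.
Note the exception: Se has a higher electron affinity than O, contrary to the simple trend — O's compact 2p subshell gives strong electron–electron repulsion on the added electron.
Tabulated electron affinity (kJ/mol): O 141, Se 195, Sb 103.
So from lowest to highest: Sb < O < Se.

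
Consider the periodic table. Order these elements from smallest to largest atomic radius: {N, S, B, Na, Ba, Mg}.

B is in period 2, group 13; N is in period 2, group 15; Na is in period 3, group 1; Mg is in period 3, group 2; S is in period 3, group 16; Ba is in period 6, group 2.
Moving right in a period, electrons are added to the same shell under a stronger nuclear pull, so atoms get smaller; moving down, a new shell is opened and atoms get larger.
Neither a single period nor a single group — weigh both effects.
B > N: B lies to the left of N in period 2, so the across-period effect alone puts B larger.
S > B: period and group pull opposite ways; the down-group shift dominates (103 vs 85 pm).
Mg > S: Mg lies to the left of S in period 3, so the across-period effect alone puts Mg larger.
Na > Mg: both are in period 3; the period trend gives Na the larger value.
Ba > Na: period and group pull opposite ways; the down-group shift dominates (196 vs 155 pm).
Tabulated atomic radius (pm): B 85, N 71, Na 155, Mg 139, S 103, Ba 196.
So from smallest to largest: N < B < S < Mg < Na < Ba.

N < B < S < Mg < Na < Ba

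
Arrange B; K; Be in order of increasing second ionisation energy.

Be < B < K

IE_2 is the cost of taking one more electron from the +1 cation: B⁺ still has 2 valence electrons; K⁺ is the bare [Ar] core; Be⁺ still has 1 valence electron.
Pulling an electron out of a noble-gas core costs far more than removing a remaining valence electron, so K sits at the high end of IE_2.
Valence configurations: B⁺ [He]2s², Be⁺ [He]2s¹.
Tabulated IE_2 (kJ/mol): B 2427, K 3052, Be 1757.
So the second ionization energies run Be < B < K.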